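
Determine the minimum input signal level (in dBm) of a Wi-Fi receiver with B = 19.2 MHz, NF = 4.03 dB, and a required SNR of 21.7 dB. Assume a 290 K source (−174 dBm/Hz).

−75.4 dBm

Sensitivity = −174 + 10 log₁₀(B) + NF + SNR_min
= −174 + 72.83 + 4.03 + 21.7
= −75.44 dBm → −75.4 dBm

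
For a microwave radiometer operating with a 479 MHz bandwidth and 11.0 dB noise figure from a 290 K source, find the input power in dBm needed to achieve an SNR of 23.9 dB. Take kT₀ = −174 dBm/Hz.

−52.3 dBm

Sensitivity = −174 + 10 log₁₀(B) + NF + SNR_min
= −174 + 86.8 + 11.0 + 23.9
= −52.3 dBm → −52.3 dBm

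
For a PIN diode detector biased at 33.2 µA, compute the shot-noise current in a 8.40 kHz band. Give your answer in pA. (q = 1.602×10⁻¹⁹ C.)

299 pA

I_n = √(2qI·B)
2qI·B = 2 × 1.602×10⁻¹⁹ × 3.32×10⁻⁵ × 8.40×10³ = 8.94×10⁻²⁰ A²
I_n = √(8.94×10⁻²⁰) = 2.99×10⁻¹⁰ A = 299 pA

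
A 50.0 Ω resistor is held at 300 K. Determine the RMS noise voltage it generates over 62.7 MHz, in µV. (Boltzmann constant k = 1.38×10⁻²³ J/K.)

7.21 µV

V_n = √(4kTRB)
4kTRB = 4 × 1.38×10⁻²³ × 300 × 5.00×10¹ × 6.27×10⁷ = 5.19×10⁻¹¹ V²
V_n = √(5.19×10⁻¹¹) = 7.21×10⁻⁶ V = 7.21 µV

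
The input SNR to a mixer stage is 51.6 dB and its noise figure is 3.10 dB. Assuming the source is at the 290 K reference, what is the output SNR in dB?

48.50 dB

By definition F = SNR_in/SNR_out, so in dB: SNR_out = SNR_in − NF
SNR_out = 51.6 − 3.10 = 48.50 dB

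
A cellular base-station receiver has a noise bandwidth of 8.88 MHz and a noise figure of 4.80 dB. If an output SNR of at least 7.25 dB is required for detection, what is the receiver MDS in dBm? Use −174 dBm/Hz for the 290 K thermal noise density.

−92.5 dBm

Sensitivity = −174 + 10 log₁₀(B) + NF + SNR_min
= −174 + 69.48 + 4.80 + 7.25
= −92.47 dBm → −92.5 dBm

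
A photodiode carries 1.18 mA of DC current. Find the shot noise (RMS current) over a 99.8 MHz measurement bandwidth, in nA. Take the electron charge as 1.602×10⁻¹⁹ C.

194 nA

I_n = √(2qI·B)
2qI·B = 2 × 1.602×10⁻¹⁹ × 1.18×10⁻³ × 9.98×10⁷ = 3.77×10⁻¹⁴ A²
I_n = √(3.77×10⁻¹⁴) = 1.94×10⁻⁷ A = 194 nA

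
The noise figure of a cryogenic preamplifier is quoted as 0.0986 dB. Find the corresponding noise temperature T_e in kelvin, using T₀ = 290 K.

6.66 K

F = 10^(0.0986/10) = 1.02296
T_e = (F − 1)·T₀ = (1.02296 − 1) × 290 = 6.66 K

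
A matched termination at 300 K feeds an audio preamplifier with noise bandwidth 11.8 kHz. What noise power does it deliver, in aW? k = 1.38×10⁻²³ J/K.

48.9 aW

P_n = kTB = 1.38×10⁻²³ × 300 × 1.18×10⁴ = 4.89×10⁻¹⁷ W = 48.9 aW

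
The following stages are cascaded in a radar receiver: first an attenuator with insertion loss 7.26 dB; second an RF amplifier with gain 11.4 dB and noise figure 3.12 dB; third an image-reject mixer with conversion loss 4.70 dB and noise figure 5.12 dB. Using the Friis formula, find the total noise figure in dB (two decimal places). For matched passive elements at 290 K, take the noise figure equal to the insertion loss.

Convert to linear (a loss of L dB is a gain of −L dB): F_i = 10^(NF_i/10), G_i = 10^(G_i,dB/10)
  Stage 1: F_1 = 10^(7.26/10) = 5.321, G_1 = 10^(−7.26/10) = 0.1879
  Stage 2: F_2 = 10^(3.12/10) = 2.051, G_2 = 10^(11.4/10) = 13.80
  Stage 3: F_3 = 10^(5.12/10) = 3.251, G_3 = 10^(−4.70/10) = 0.3388
Friis cascade:
  F = 5.321 + (2.051 − 1)/0.1879 + (3.251 − 1)/2.594 = 11.78
NF = 10 log₁₀(11.78) = 10.71 dB

10.71 dB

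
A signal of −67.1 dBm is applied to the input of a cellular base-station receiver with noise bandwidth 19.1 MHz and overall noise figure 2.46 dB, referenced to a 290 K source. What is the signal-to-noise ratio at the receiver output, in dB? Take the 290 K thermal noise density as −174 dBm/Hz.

31.6 dB

Noise floor: N = −174 + 10 log₁₀(B) + NF
10 log₁₀(1.91×10⁷) = 72.81 dB
N = −174 + 72.81 + 2.46 = −98.73 dBm
SNR = P_sig − N = −67.1 − (−98.73) = 31.63 dB → 31.6 dB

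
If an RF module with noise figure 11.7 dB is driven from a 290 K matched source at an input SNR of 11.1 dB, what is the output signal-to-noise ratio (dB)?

−0.6 dB

By definition F = SNR_in/SNR_out, so in dB: SNR_out = SNR_in − NF
SNR_out = 11.1 − 11.7 = −0.6 dB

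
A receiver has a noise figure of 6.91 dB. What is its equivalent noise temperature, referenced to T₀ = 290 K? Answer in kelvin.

F = 10^(6.91/10) = 4.90908
T_e = (F − 1)·T₀ = (4.90908 − 1) × 290 = 1134 K

1134 K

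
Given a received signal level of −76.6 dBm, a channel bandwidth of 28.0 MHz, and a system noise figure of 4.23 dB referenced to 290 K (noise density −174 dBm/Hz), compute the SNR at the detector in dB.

18.7 dB

Noise floor: N = −174 + 10 log₁₀(B) + NF
10 log₁₀(2.80×10⁷) = 74.47 dB
N = −174 + 74.47 + 4.23 = −95.30 dBm
SNR = P_sig − N = −76.6 − (−95.30) = 18.70 dB → 18.7 dB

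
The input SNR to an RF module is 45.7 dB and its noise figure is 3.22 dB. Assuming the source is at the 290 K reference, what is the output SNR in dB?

By definition F = SNR_in/SNR_out, so in dB: SNR_out = SNR_in − NF
SNR_out = 45.7 − 3.22 = 42.48 dB

42.48 dB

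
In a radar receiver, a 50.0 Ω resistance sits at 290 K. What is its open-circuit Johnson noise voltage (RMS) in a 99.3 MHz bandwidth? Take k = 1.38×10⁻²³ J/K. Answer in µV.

8.92 µV

V_n = √(4kTRB)
4kTRB = 4 × 1.38×10⁻²³ × 290 × 5.00×10¹ × 9.93×10⁷ = 7.95×10⁻¹¹ V²
V_n = √(7.95×10⁻¹¹) = 8.92×10⁻⁶ V = 8.92 µV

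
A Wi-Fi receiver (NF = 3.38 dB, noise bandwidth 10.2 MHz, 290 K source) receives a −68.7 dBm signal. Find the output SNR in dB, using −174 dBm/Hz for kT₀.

31.8 dB

Noise floor: N = −174 + 10 log₁₀(B) + NF
10 log₁₀(1.02×10⁷) = 70.09 dB
N = −174 + 70.09 + 3.38 = −100.53 dBm
SNR = P_sig − N = −68.7 − (−100.53) = 31.83 dB → 31.8 dB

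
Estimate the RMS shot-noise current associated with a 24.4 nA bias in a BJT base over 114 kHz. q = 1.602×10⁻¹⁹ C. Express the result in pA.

I_n = √(2qI·B)
2qI·B = 2 × 1.602×10⁻¹⁹ × 2.44×10⁻⁸ × 1.14×10⁵ = 8.91×10⁻²² A²
I_n = √(8.91×10⁻²²) = 2.99×10⁻¹¹ A = 29.9 pA

29.9 pA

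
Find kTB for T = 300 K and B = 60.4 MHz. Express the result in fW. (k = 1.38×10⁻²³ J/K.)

250 fW

P_n = kTB = 1.38×10⁻²³ × 300 × 6.04×10⁷ = 2.50×10⁻¹³ W = 250 fW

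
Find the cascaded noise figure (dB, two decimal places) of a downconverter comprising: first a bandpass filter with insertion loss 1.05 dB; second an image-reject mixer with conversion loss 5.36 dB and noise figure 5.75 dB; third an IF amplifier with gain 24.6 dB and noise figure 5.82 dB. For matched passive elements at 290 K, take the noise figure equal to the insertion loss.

Convert to linear (a loss of L dB is a gain of −L dB): F_i = 10^(NF_i/10), G_i = 10^(G_i,dB/10)
  Stage 1: F_1 = 10^(1.05/10) = 1.274, G_1 = 10^(−1.05/10) = 0.7852
  Stage 2: F_2 = 10^(5.75/10) = 3.758, G_2 = 10^(−5.36/10) = 0.2911
  Stage 3: F_3 = 10^(5.82/10) = 3.819, G_3 = 10^(24.6/10) = 288.4
Friis cascade:
  F = 1.274 + (3.758 − 1)/0.7852 + (3.819 − 1)/0.2286 = 17.12
NF = 10 log₁₀(17.12) = 12.34 dB

12.34 dB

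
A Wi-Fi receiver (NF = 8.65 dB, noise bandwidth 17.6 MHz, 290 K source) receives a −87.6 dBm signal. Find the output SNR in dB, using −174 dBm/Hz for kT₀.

Noise floor: N = −174 + 10 log₁₀(B) + NF
10 log₁₀(1.76×10⁷) = 72.46 dB
N = −174 + 72.46 + 8.65 = −92.89 dBm
SNR = P_sig − N = −87.6 − (−92.89) = 5.29 dB → 5.3 dB

5.3 dB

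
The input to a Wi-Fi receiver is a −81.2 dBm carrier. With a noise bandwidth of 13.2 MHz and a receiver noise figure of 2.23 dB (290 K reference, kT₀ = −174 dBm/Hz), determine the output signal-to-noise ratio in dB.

Noise floor: N = −174 + 10 log₁₀(B) + NF
10 log₁₀(1.32×10⁷) = 71.21 dB
N = −174 + 71.21 + 2.23 = −100.56 dBm
SNR = P_sig − N = −81.2 − (−100.56) = 19.36 dB → 19.4 dB

19.4 dB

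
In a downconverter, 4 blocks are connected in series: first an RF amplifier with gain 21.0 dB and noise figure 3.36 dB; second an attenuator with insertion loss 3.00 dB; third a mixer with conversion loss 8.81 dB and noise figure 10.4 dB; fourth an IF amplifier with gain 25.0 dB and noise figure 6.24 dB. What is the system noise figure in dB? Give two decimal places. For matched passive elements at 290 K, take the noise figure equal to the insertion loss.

Convert to linear (a loss of L dB is a gain of −L dB): F_i = 10^(NF_i/10), G_i = 10^(G_i,dB/10)
  Stage 1: F_1 = 10^(3.36/10) = 2.168, G_1 = 10^(21.0/10) = 125.9
  Stage 2: F_2 = 10^(3.00/10) = 1.995, G_2 = 10^(−3.00/10) = 0.5012
  Stage 3: F_3 = 10^(10.4/10) = 10.96, G_3 = 10^(−8.81/10) = 0.1315
  Stage 4: F_4 = 10^(6.24/10) = 4.207, G_4 = 10^(25.0/10) = 316.2
Friis cascade:
  F = 2.168 + (1.995 − 1)/125.9 + (10.96 − 1)/63.10 + (4.207 − 1)/8.299 = 2.720
NF = 10 log₁₀(2.720) = 4.35 dB

4.35 dB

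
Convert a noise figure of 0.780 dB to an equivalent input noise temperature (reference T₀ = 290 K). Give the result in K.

F = 10^(0.780/10) = 1.19674
T_e = (F − 1)·T₀ = (1.19674 − 1) × 290 = 57.1 K

57.1 K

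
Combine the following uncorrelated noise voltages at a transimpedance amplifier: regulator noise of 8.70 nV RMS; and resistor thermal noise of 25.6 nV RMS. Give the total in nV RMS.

27.0 nV

Uncorrelated sources add in power (mean-square): V_tot = √(ΣV_i²)
V_tot = √[(8.70×10⁻⁹)² + (2.56×10⁻⁸)²] = 2.70×10⁻⁸ V = 27.0 nV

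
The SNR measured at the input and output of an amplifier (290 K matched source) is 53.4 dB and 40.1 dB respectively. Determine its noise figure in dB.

13.3 dB

NF (dB) = SNR_in(dB) − SNR_out(dB) when the source is at T₀
NF = 53.4 − 40.1 = 13.3 dB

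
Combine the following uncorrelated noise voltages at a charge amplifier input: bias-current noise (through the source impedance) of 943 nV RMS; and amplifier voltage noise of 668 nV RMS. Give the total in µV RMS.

Uncorrelated sources add in power (mean-square): V_tot = √(ΣV_i²)
V_tot = √[(9.43×10⁻⁷)² + (6.68×10⁻⁷)²] = 1.16×10⁻⁶ V = 1.16 µV

1.16 µV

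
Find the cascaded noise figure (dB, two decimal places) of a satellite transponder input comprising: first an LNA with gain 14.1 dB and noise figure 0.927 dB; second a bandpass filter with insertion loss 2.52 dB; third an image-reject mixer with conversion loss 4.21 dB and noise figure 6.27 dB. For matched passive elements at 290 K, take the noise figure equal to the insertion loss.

1.74 dB

Convert to linear (a loss of L dB is a gain of −L dB): F_i = 10^(NF_i/10), G_i = 10^(G_i,dB/10)
  Stage 1: F_1 = 10^(0.927/10) = 1.238, G_1 = 10^(14.1/10) = 25.70
  Stage 2: F_2 = 10^(2.52/10) = 1.786, G_2 = 10^(−2.52/10) = 0.5598
  Stage 3: F_3 = 10^(6.27/10) = 4.236, G_3 = 10^(−4.21/10) = 0.3793
Friis cascade:
  F = 1.238 + (1.786 − 1)/25.70 + (4.236 − 1)/14.39 = 1.493
NF = 10 log₁₀(1.493) = 1.74 dB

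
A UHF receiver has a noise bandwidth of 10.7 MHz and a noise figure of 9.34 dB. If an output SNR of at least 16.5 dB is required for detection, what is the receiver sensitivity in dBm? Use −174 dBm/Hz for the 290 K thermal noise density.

−77.9 dBm

Sensitivity = −174 + 10 log₁₀(B) + NF + SNR_min
= −174 + 70.29 + 9.34 + 16.5
= −77.87 dBm → −77.9 dBm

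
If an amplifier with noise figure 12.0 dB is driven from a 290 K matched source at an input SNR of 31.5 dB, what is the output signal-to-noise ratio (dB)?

By definition F = SNR_in/SNR_out, so in dB: SNR_out = SNR_in − NF
SNR_out = 31.5 − 12.0 = 19.5 dB

19.5 dB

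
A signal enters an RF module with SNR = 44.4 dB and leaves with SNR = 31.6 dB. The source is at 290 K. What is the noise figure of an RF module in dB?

12.8 dB

NF (dB) = SNR_in(dB) − SNR_out(dB) when the source is at T₀
NF = 44.4 − 31.6 = 12.8 dB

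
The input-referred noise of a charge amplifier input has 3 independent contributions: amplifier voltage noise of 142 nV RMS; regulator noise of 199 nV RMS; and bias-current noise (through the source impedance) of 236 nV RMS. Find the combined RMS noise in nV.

340 nV

Uncorrelated sources add in power (mean-square): V_tot = √(ΣV_i²)
V_tot = √[(1.42×10⁻⁷)² + (1.99×10⁻⁷)² + (2.36×10⁻⁷)²] = 3.40×10⁻⁷ V = 340 nV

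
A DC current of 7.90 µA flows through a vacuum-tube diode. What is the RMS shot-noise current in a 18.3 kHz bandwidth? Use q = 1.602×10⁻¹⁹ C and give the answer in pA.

215 pA

I_n = √(2qI·B)
2qI·B = 2 × 1.602×10⁻¹⁹ × 7.90×10⁻⁶ × 1.83×10⁴ = 4.63×10⁻²⁰ A²
I_n = √(4.63×10⁻²⁰) = 2.15×10⁻¹⁰ A = 215 pA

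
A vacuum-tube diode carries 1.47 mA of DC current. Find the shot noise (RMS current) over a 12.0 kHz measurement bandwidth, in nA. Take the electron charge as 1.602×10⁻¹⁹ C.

I_n = √(2qI·B)
2qI·B = 2 × 1.602×10⁻¹⁹ × 1.47×10⁻³ × 1.20×10⁴ = 5.65×10⁻¹⁸ A²
I_n = √(5.65×10⁻¹⁸) = 2.38×10⁻⁹ A = 2.38 nA

2.38 nA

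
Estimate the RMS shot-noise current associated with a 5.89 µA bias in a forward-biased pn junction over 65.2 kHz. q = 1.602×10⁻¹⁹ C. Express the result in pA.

I_n = √(2qI·B)
2qI·B = 2 × 1.602×10⁻¹⁹ × 5.89×10⁻⁶ × 6.52×10⁴ = 1.23×10⁻¹⁹ A²
I_n = √(1.23×10⁻¹⁹) = 3.51×10⁻¹⁰ A = 351 pA

351 pA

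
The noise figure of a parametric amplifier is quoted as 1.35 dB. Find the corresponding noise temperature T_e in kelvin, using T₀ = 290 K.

106 K

F = 10^(1.35/10) = 1.36458
T_e = (F − 1)·T₀ = (1.36458 − 1) × 290 = 106 K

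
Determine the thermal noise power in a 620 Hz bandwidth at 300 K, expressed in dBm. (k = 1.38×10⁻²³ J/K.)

P_n = kTB = 1.38×10⁻²³ × 300 × 6.20×10² = 2.57×10⁻¹⁸ W
In dBm: 10 log₁₀(2.57×10⁻¹⁸ / 10⁻³) = −145.9 dBm

−145.9 dBm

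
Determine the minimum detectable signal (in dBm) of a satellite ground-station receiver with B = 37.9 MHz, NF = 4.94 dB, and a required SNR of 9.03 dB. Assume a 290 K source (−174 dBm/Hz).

−84.2 dBm

Sensitivity = −174 + 10 log₁₀(B) + NF + SNR_min
= −174 + 75.79 + 4.94 + 9.03
= −84.24 dBm → −84.2 dBm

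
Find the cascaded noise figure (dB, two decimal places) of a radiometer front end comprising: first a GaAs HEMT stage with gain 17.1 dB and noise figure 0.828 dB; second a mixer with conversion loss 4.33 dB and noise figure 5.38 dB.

1.00 dB

Convert to linear (a loss of L dB is a gain of −L dB): F_i = 10^(NF_i/10), G_i = 10^(G_i,dB/10)
  Stage 1: F_1 = 10^(0.828/10) = 1.210, G_1 = 10^(17.1/10) = 51.29
  Stage 2: F_2 = 10^(5.38/10) = 3.451, G_2 = 10^(−4.33/10) = 0.3690
Friis cascade:
  F = 1.210 + (3.451 − 1)/51.29 = 1.258
NF = 10 log₁₀(1.258) = 1.00 dB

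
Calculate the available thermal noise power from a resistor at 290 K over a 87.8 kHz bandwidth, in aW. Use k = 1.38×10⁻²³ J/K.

351 aW

P_n = kTB = 1.38×10⁻²³ × 290 × 8.78×10⁴ = 3.51×10⁻¹⁶ W = 351 aW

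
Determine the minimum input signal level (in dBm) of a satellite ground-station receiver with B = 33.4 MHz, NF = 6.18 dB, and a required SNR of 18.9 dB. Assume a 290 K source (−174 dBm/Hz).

Sensitivity = −174 + 10 log₁₀(B) + NF + SNR_min
= −174 + 75.24 + 6.18 + 18.9
= −73.68 dBm → −73.7 dBm

−73.7 dBm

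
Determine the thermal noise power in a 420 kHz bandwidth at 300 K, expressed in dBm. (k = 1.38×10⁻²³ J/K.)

P_n = kTB = 1.38×10⁻²³ × 300 × 4.20×10⁵ = 1.74×10⁻¹⁵ W
In dBm: 10 log₁₀(1.74×10⁻¹⁵ / 10⁻³) = −117.6 dBm

−117.6 dBm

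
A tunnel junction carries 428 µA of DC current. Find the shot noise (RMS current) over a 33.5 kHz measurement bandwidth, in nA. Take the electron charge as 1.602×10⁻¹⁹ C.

2.14 nA

I_n = √(2qI·B)
2qI·B = 2 × 1.602×10⁻¹⁹ × 4.28×10⁻⁴ × 3.35×10⁴ = 4.59×10⁻¹⁸ A²
I_n = √(4.59×10⁻¹⁸) = 2.14×10⁻⁹ A = 2.14 nA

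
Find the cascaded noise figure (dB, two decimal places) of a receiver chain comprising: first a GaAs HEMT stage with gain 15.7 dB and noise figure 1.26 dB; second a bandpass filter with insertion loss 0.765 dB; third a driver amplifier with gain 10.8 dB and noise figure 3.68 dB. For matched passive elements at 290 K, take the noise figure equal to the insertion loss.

1.41 dB

Convert to linear (a loss of L dB is a gain of −L dB): F_i = 10^(NF_i/10), G_i = 10^(G_i,dB/10)
  Stage 1: F_1 = 10^(1.26/10) = 1.337, G_1 = 10^(15.7/10) = 37.15
  Stage 2: F_2 = 10^(0.765/10) = 1.193, G_2 = 10^(−0.765/10) = 0.8385
  Stage 3: F_3 = 10^(3.68/10) = 2.333, G_3 = 10^(10.8/10) = 12.02
Friis cascade:
  F = 1.337 + (1.193 − 1)/37.15 + (2.333 − 1)/31.15 = 1.385
NF = 10 log₁₀(1.385) = 1.41 dB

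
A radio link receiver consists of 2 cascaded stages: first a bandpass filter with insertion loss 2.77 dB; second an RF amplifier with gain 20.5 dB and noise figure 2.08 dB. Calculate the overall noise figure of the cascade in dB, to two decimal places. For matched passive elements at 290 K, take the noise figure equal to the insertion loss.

4.85 dB

Convert to linear (a loss of L dB is a gain of −L dB): F_i = 10^(NF_i/10), G_i = 10^(G_i,dB/10)
  Stage 1: F_1 = 10^(2.77/10) = 1.892, G_1 = 10^(−2.77/10) = 0.5284
  Stage 2: F_2 = 10^(2.08/10) = 1.614, G_2 = 10^(20.5/10) = 112.2
Friis cascade:
  F = 1.892 + (1.614 − 1)/0.5284 = 3.055
NF = 10 log₁₀(3.055) = 4.85 dB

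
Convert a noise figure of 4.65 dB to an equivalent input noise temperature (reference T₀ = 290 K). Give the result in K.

F = 10^(4.65/10) = 2.91743
T_e = (F − 1)·T₀ = (2.91743 − 1) × 290 = 556 K

556 K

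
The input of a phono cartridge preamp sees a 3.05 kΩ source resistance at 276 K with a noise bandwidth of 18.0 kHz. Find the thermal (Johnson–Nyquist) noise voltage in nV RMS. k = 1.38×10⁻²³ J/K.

V_n = √(4kTRB)
4kTRB = 4 × 1.38×10⁻²³ × 276 × 3.05×10³ × 1.80×10⁴ = 8.36×10⁻¹³ V²
V_n = √(8.36×10⁻¹³) = 9.15×10⁻⁷ V = 915 nV

915 nV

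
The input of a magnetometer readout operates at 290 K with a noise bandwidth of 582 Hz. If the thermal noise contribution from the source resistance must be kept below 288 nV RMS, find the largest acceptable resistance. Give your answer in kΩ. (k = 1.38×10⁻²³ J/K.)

8.90 kΩ

Johnson–Nyquist: V_n = √(4kTRB) ⇒ R = V_n² / (4kTB)
4kTB = 4 × 1.38×10⁻²³ × 290 × 5.82×10² = 9.32×10⁻¹⁸
R = (2.88×10⁻⁷)² / 9.32×10⁻¹⁸ = 8.90×10³ Ω = 8.90 kΩ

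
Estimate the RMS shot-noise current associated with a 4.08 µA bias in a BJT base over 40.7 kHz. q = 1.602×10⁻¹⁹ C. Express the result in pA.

231 pA

I_n = √(2qI·B)
2qI·B = 2 × 1.602×10⁻¹⁹ × 4.08×10⁻⁶ × 4.07×10⁴ = 5.32×10⁻²⁰ A²
I_n = √(5.32×10⁻²⁰) = 2.31×10⁻¹⁰ A = 231 pA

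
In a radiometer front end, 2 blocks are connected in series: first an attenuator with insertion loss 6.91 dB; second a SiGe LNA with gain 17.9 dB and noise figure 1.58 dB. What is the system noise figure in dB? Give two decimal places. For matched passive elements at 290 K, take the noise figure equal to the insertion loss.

Convert to linear (a loss of L dB is a gain of −L dB): F_i = 10^(NF_i/10), G_i = 10^(G_i,dB/10)
  Stage 1: F_1 = 10^(6.91/10) = 4.909, G_1 = 10^(−6.91/10) = 0.2037
  Stage 2: F_2 = 10^(1.58/10) = 1.439, G_2 = 10^(17.9/10) = 61.66
Friis cascade:
  F = 4.909 + (1.439 − 1)/0.2037 = 7.063
NF = 10 log₁₀(7.063) = 8.49 dB

8.49 dB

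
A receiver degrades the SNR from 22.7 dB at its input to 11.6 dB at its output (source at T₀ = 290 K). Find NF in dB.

11.1 dB

NF (dB) = SNR_in(dB) − SNR_out(dB) when the source is at T₀
NF = 22.7 − 11.6 = 11.1 dB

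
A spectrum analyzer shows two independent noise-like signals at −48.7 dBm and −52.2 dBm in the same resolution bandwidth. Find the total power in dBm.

−47.1 dBm

Convert to linear, add, convert back:
P₁ = 1.35×10⁻⁸ W, P₂ = 6.03×10⁻⁹ W
P_tot = 1.95×10⁻⁸ W → 10 log₁₀(P_tot / 10⁻³) = −47.1 dBm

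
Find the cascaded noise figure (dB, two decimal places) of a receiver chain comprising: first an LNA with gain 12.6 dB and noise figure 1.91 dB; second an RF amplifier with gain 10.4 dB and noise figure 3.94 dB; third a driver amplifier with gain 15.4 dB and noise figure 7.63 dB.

2.19 dB

Convert to linear (a loss of L dB is a gain of −L dB): F_i = 10^(NF_i/10), G_i = 10^(G_i,dB/10)
  Stage 1: F_1 = 10^(1.91/10) = 1.552, G_1 = 10^(12.6/10) = 18.20
  Stage 2: F_2 = 10^(3.94/10) = 2.477, G_2 = 10^(10.4/10) = 10.96
  Stage 3: F_3 = 10^(7.63/10) = 5.794, G_3 = 10^(15.4/10) = 34.67
Friis cascade:
  F = 1.552 + (2.477 − 1)/18.20 + (5.794 − 1)/199.5 = 1.658
NF = 10 log₁₀(1.658) = 2.19 dB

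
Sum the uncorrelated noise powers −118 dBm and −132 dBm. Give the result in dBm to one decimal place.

Convert to linear, add, convert back:
P₁ = 1.58×10⁻¹⁵ W, P₂ = 6.31×10⁻¹⁷ W
P_tot = 1.65×10⁻¹⁵ W → 10 log₁₀(P_tot / 10⁻³) = −117.8 dBm

−117.8 dBm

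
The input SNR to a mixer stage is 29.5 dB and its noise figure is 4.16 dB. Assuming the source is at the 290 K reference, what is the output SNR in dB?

25.34 dB

By definition F = SNR_in/SNR_out, so in dB: SNR_out = SNR_in − NF
SNR_out = 29.5 − 4.16 = 25.34 dB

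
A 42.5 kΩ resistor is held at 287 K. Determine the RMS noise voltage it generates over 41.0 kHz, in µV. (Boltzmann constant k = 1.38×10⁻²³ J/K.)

V_n = √(4kTRB)
4kTRB = 4 × 1.38×10⁻²³ × 287 × 4.25×10⁴ × 4.10×10⁴ = 2.76×10⁻¹¹ V²
V_n = √(2.76×10⁻¹¹) = 5.25×10⁻⁶ V = 5.25 µV

5.25 µV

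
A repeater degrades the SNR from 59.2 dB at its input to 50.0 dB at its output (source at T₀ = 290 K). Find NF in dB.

9.2 dB

NF (dB) = SNR_in(dB) − SNR_out(dB) when the source is at T₀
NF = 59.2 − 50.0 = 9.2 dB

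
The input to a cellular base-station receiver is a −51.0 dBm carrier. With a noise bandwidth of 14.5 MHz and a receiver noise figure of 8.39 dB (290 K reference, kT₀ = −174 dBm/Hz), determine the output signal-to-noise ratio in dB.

Noise floor: N = −174 + 10 log₁₀(B) + NF
10 log₁₀(1.45×10⁷) = 71.61 dB
N = −174 + 71.61 + 8.39 = −94.00 dBm
SNR = P_sig − N = −51.0 − (−94.00) = 43.00 dB → 43.0 dB

43.0 dB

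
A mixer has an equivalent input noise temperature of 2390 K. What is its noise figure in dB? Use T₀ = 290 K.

9.66 dB

F = 1 + T_e/T₀ = 1 + 2390/290 = 9.24138
NF = 10 log₁₀(9.24138) = 9.66 dB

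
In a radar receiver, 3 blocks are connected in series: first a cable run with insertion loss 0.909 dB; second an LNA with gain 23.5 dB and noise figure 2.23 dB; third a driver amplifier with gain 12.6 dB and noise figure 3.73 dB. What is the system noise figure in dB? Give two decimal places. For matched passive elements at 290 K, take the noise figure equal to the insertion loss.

Convert to linear (a loss of L dB is a gain of −L dB): F_i = 10^(NF_i/10), G_i = 10^(G_i,dB/10)
  Stage 1: F_1 = 10^(0.909/10) = 1.233, G_1 = 10^(−0.909/10) = 0.8111
  Stage 2: F_2 = 10^(2.23/10) = 1.671, G_2 = 10^(23.5/10) = 223.9
  Stage 3: F_3 = 10^(3.73/10) = 2.360, G_3 = 10^(12.6/10) = 18.20
Friis cascade:
  F = 1.233 + (1.671 − 1)/0.8111 + (2.360 − 1)/181.6 = 2.068
NF = 10 log₁₀(2.068) = 3.15 dB

3.15 dB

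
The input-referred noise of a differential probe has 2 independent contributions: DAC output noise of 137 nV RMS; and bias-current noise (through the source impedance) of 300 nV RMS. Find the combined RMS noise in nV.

330 nV

Uncorrelated sources add in power (mean-square): V_tot = √(ΣV_i²)
V_tot = √[(1.37×10⁻⁷)² + (3.00×10⁻⁷)²] = 3.30×10⁻⁷ V = 330 nV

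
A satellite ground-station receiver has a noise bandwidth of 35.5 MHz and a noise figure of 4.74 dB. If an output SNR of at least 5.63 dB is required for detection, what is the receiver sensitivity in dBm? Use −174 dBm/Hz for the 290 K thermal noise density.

Sensitivity = −174 + 10 log₁₀(B) + NF + SNR_min
= −174 + 75.5 + 4.74 + 5.63
= −88.13 dBm → −88.1 dBm

−88.1 dBm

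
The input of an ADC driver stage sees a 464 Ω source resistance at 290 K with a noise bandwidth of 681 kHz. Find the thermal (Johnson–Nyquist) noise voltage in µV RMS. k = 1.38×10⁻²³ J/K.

2.25 µV

V_n = √(4kTRB)
4kTRB = 4 × 1.38×10⁻²³ × 290 × 4.64×10² × 6.81×10⁵ = 5.06×10⁻¹² V²
V_n = √(5.06×10⁻¹²) = 2.25×10⁻⁶ V = 2.25 µV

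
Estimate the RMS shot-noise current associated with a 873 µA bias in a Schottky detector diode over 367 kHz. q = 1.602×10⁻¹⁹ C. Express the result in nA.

I_n = √(2qI·B)
2qI·B = 2 × 1.602×10⁻¹⁹ × 8.73×10⁻⁴ × 3.67×10⁵ = 1.03×10⁻¹⁶ A²
I_n = √(1.03×10⁻¹⁶) = 1.01×10⁻⁸ A = 10.1 nA

10.1 nA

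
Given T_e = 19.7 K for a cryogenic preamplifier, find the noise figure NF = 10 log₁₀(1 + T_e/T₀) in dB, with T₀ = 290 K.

F = 1 + T_e/T₀ = 1 + 19.7/290 = 1.06793
NF = 10 log₁₀(1.06793) = 0.285 dB

0.285 dB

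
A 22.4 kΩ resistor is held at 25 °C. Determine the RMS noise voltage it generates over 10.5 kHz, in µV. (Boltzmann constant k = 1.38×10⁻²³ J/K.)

T = 25 °C + 273.15 = 298.15 K
V_n = √(4kTRB)
4kTRB = 4 × 1.38×10⁻²³ × 298.15 × 2.24×10⁴ × 1.05×10⁴ = 3.87×10⁻¹² V²
V_n = √(3.87×10⁻¹²) = 1.97×10⁻⁶ V = 1.97 µV

1.97 µV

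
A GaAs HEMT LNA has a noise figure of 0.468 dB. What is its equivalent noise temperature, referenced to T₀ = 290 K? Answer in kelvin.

33.0 K

F = 10^(0.468/10) = 1.11378
T_e = (F − 1)·T₀ = (1.11378 − 1) × 290 = 33.0 K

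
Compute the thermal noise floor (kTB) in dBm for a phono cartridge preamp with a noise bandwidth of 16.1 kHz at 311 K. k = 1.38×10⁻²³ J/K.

P_n = kTB = 1.38×10⁻²³ × 311 × 1.61×10⁴ = 6.91×10⁻¹⁷ W
In dBm: 10 log₁₀(6.91×10⁻¹⁷ / 10⁻³) = −131.6 dBm

−131.6 dBm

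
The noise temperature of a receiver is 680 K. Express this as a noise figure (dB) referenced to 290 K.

F = 1 + T_e/T₀ = 1 + 680/290 = 3.34483
NF = 10 log₁₀(3.34483) = 5.24 dB

5.24 dB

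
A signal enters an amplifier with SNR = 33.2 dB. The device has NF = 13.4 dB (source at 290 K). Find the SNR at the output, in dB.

By definition F = SNR_in/SNR_out, so in dB: SNR_out = SNR_in − NF
SNR_out = 33.2 − 13.4 = 19.8 dB

19.8 dB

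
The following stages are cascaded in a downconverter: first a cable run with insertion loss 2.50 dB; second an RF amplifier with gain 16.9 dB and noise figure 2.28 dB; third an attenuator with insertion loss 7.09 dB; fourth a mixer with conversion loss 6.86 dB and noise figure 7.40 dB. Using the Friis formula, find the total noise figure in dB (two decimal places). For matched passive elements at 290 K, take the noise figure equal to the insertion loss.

6.01 dB

Convert to linear (a loss of L dB is a gain of −L dB): F_i = 10^(NF_i/10), G_i = 10^(G_i,dB/10)
  Stage 1: F_1 = 10^(2.50/10) = 1.778, G_1 = 10^(−2.50/10) = 0.5623
  Stage 2: F_2 = 10^(2.28/10) = 1.690, G_2 = 10^(16.9/10) = 48.98
  Stage 3: F_3 = 10^(7.09/10) = 5.117, G_3 = 10^(−7.09/10) = 0.1954
  Stage 4: F_4 = 10^(7.40/10) = 5.495, G_4 = 10^(−6.86/10) = 0.2061
Friis cascade:
  F = 1.778 + (1.690 − 1)/0.5623 + (5.117 − 1)/27.54 + (5.495 − 1)/5.383 = 3.991
NF = 10 log₁₀(3.991) = 6.01 dB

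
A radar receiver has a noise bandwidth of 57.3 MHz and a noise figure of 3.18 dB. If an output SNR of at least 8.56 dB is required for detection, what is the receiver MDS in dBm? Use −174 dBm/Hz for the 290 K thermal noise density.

Sensitivity = −174 + 10 log₁₀(B) + NF + SNR_min
= −174 + 77.58 + 3.18 + 8.56
= −84.68 dBm → −84.7 dBm

−84.7 dBm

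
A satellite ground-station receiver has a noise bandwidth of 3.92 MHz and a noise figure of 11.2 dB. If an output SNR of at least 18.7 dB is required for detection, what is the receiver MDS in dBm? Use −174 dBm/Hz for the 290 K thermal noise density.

−78.2 dBm

Sensitivity = −174 + 10 log₁₀(B) + NF + SNR_min
= −174 + 65.93 + 11.2 + 18.7
= −78.17 dBm → −78.2 dBm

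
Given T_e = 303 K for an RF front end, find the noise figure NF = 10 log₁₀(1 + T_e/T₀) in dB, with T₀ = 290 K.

3.11 dB

F = 1 + T_e/T₀ = 1 + 303/290 = 2.04483
NF = 10 log₁₀(2.04483) = 3.11 dB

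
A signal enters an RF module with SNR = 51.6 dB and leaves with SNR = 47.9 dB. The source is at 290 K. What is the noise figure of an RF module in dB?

3.7 dB

NF (dB) = SNR_in(dB) − SNR_out(dB) when the source is at T₀
NF = 51.6 − 47.9 = 3.7 dB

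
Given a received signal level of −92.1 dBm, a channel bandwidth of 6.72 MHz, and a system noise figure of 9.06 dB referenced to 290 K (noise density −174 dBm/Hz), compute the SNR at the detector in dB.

Noise floor: N = −174 + 10 log₁₀(B) + NF
10 log₁₀(6.72×10⁶) = 68.27 dB
N = −174 + 68.27 + 9.06 = −96.67 dBm
SNR = P_sig − N = −92.1 − (−96.67) = 4.57 dB → 4.6 dB

4.6 dB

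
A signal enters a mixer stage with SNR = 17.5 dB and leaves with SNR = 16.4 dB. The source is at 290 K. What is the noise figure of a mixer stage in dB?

1.1 dB

NF (dB) = SNR_in(dB) − SNR_out(dB) when the source is at T₀
NF = 17.5 − 16.4 = 1.1 dB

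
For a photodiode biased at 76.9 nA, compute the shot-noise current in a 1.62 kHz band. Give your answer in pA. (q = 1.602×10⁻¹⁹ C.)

6.32 pA

I_n = √(2qI·B)
2qI·B = 2 × 1.602×10⁻¹⁹ × 7.69×10⁻⁸ × 1.62×10³ = 3.99×10⁻²³ A²
I_n = √(3.99×10⁻²³) = 6.32×10⁻¹² A = 6.32 pA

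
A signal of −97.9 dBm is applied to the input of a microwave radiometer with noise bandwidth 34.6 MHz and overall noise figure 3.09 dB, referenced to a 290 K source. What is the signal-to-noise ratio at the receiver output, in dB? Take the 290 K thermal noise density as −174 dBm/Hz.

−2.4 dB

Noise floor: N = −174 + 10 log₁₀(B) + NF
10 log₁₀(3.46×10⁷) = 75.39 dB
N = −174 + 75.39 + 3.09 = −95.52 dBm
SNR = P_sig − N = −97.9 − (−95.52) = −2.38 dB → −2.4 dB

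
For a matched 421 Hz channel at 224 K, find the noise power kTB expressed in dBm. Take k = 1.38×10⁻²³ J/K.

−148.9 dBm

P_n = kTB = 1.38×10⁻²³ × 224 × 4.21×10² = 1.30×10⁻¹⁸ W
In dBm: 10 log₁₀(1.30×10⁻¹⁸ / 10⁻³) = −148.9 dBm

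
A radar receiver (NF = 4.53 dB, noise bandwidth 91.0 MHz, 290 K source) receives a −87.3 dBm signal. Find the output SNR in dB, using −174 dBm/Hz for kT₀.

2.6 dB

Noise floor: N = −174 + 10 log₁₀(B) + NF
10 log₁₀(9.10×10⁷) = 79.59 dB
N = −174 + 79.59 + 4.53 = −89.88 dBm
SNR = P_sig − N = −87.3 − (−89.88) = 2.58 dB → 2.6 dB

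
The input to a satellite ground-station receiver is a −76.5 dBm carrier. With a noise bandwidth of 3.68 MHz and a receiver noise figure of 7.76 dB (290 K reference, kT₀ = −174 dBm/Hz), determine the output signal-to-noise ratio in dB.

24.1 dB

Noise floor: N = −174 + 10 log₁₀(B) + NF
10 log₁₀(3.68×10⁶) = 65.66 dB
N = −174 + 65.66 + 7.76 = −100.58 dBm
SNR = P_sig − N = −76.5 − (−100.58) = 24.08 dB → 24.1 dB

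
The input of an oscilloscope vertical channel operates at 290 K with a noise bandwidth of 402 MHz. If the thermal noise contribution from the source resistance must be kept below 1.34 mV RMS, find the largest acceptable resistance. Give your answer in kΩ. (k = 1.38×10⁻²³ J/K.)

Johnson–Nyquist: V_n = √(4kTRB) ⇒ R = V_n² / (4kTB)
4kTB = 4 × 1.38×10⁻²³ × 290 × 4.02×10⁸ = 6.44×10⁻¹²
R = (1.34×10⁻³)² / 6.44×10⁻¹² = 2.79×10⁵ Ω = 279 kΩ

279 kΩ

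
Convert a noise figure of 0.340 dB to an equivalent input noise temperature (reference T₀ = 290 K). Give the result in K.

F = 10^(0.340/10) = 1.08143
T_e = (F − 1)·T₀ = (1.08143 − 1) × 290 = 23.6 K

23.6 K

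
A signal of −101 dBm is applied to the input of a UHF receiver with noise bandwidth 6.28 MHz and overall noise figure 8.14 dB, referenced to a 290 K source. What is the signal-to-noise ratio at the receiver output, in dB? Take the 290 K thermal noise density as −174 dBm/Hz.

Noise floor: N = −174 + 10 log₁₀(B) + NF
10 log₁₀(6.28×10⁶) = 67.98 dB
N = −174 + 67.98 + 8.14 = −97.88 dBm
SNR = P_sig − N = −101 − (−97.88) = −3.12 dB → −3.1 dB

−3.1 dB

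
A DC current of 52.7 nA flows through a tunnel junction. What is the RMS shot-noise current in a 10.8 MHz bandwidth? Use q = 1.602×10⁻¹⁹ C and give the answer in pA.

427 pA

I_n = √(2qI·B)
2qI·B = 2 × 1.602×10⁻¹⁹ × 5.27×10⁻⁸ × 1.08×10⁷ = 1.82×10⁻¹⁹ A²
I_n = √(1.82×10⁻¹⁹) = 4.27×10⁻¹⁰ A = 427 pA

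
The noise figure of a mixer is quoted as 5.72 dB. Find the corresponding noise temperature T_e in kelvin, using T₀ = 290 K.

792 K

F = 10^(5.72/10) = 3.7325
T_e = (F − 1)·T₀ = (3.7325 − 1) × 290 = 792 K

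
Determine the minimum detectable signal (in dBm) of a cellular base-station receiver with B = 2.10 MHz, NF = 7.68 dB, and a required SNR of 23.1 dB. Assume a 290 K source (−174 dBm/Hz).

Sensitivity = −174 + 10 log₁₀(B) + NF + SNR_min
= −174 + 63.22 + 7.68 + 23.1
= −80.00 dBm → −80.0 dBm

−80.0 dBm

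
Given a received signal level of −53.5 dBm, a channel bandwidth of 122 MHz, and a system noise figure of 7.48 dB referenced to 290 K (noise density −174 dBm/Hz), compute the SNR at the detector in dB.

32.2 dB

Noise floor: N = −174 + 10 log₁₀(B) + NF
10 log₁₀(1.22×10⁸) = 80.86 dB
N = −174 + 80.86 + 7.48 = −85.66 dBm
SNR = P_sig − N = −53.5 − (−85.66) = 32.16 dB → 32.2 dB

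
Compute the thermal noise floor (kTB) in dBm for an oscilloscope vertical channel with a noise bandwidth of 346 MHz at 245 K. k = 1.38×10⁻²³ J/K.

−89.3 dBm

P_n = kTB = 1.38×10⁻²³ × 245 × 3.46×10⁸ = 1.17×10⁻¹² W
In dBm: 10 log₁₀(1.17×10⁻¹² / 10⁻³) = −89.3 dBm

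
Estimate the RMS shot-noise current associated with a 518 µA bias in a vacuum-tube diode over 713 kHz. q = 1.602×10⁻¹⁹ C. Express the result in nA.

I_n = √(2qI·B)
2qI·B = 2 × 1.602×10⁻¹⁹ × 5.18×10⁻⁴ × 7.13×10⁵ = 1.18×10⁻¹⁶ A²
I_n = √(1.18×10⁻¹⁶) = 1.09×10⁻⁸ A = 10.9 nA

10.9 nA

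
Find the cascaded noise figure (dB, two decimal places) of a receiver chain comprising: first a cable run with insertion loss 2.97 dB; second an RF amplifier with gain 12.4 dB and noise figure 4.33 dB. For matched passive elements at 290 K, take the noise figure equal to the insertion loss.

Convert to linear (a loss of L dB is a gain of −L dB): F_i = 10^(NF_i/10), G_i = 10^(G_i,dB/10)
  Stage 1: F_1 = 10^(2.97/10) = 1.982, G_1 = 10^(−2.97/10) = 0.5047
  Stage 2: F_2 = 10^(4.33/10) = 2.710, G_2 = 10^(12.4/10) = 17.38
Friis cascade:
  F = 1.982 + (2.710 − 1)/0.5047 = 5.370
NF = 10 log₁₀(5.370) = 7.30 dB

7.30 dB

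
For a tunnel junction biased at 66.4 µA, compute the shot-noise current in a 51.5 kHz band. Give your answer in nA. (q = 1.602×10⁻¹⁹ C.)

I_n = √(2qI·B)
2qI·B = 2 × 1.602×10⁻¹⁹ × 6.64×10⁻⁵ × 5.15×10⁴ = 1.10×10⁻¹⁸ A²
I_n = √(1.10×10⁻¹⁸) = 1.05×10⁻⁹ A = 1.05 nA

1.05 nA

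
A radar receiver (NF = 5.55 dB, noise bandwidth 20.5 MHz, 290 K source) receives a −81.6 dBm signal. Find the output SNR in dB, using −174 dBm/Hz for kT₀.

13.7 dB

Noise floor: N = −174 + 10 log₁₀(B) + NF
10 log₁₀(2.05×10⁷) = 73.12 dB
N = −174 + 73.12 + 5.55 = −95.33 dBm
SNR = P_sig − N = −81.6 − (−95.33) = 13.73 dB → 13.7 dB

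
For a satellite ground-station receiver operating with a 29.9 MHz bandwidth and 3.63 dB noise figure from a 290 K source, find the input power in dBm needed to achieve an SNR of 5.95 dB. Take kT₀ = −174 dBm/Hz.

−89.7 dBm

Sensitivity = −174 + 10 log₁₀(B) + NF + SNR_min
= −174 + 74.76 + 3.63 + 5.95
= −89.66 dBm → −89.7 dBm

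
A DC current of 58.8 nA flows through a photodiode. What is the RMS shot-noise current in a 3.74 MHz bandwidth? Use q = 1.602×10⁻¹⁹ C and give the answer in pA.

265 pA

I_n = √(2qI·B)
2qI·B = 2 × 1.602×10⁻¹⁹ × 5.88×10⁻⁸ × 3.74×10⁶ = 7.05×10⁻²⁰ A²
I_n = √(7.05×10⁻²⁰) = 2.65×10⁻¹⁰ A = 265 pA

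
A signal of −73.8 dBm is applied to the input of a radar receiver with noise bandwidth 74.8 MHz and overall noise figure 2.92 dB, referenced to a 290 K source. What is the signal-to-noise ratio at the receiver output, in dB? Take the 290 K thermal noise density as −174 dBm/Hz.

Noise floor: N = −174 + 10 log₁₀(B) + NF
10 log₁₀(7.48×10⁷) = 78.74 dB
N = −174 + 78.74 + 2.92 = −92.34 dBm
SNR = P_sig − N = −73.8 − (−92.34) = 18.54 dB → 18.5 dB

18.5 dB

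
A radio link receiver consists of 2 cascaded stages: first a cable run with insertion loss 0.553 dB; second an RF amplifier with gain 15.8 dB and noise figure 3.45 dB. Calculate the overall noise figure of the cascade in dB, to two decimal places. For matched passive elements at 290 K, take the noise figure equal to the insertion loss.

Convert to linear (a loss of L dB is a gain of −L dB): F_i = 10^(NF_i/10), G_i = 10^(G_i,dB/10)
  Stage 1: F_1 = 10^(0.553/10) = 1.136, G_1 = 10^(−0.553/10) = 0.8804
  Stage 2: F_2 = 10^(3.45/10) = 2.213, G_2 = 10^(15.8/10) = 38.02
Friis cascade:
  F = 1.136 + (2.213 − 1)/0.8804 = 2.514
NF = 10 log₁₀(2.514) = 4.00 dB

4.00 dB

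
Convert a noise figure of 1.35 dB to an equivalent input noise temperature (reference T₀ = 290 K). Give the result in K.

F = 10^(1.35/10) = 1.36458
T_e = (F − 1)·T₀ = (1.36458 − 1) × 290 = 106 K

106 K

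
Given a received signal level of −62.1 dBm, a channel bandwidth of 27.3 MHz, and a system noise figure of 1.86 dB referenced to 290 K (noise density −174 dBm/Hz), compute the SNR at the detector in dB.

35.7 dB

Noise floor: N = −174 + 10 log₁₀(B) + NF
10 log₁₀(2.73×10⁷) = 74.36 dB
N = −174 + 74.36 + 1.86 = −97.78 dBm
SNR = P_sig − N = −62.1 − (−97.78) = 35.68 dB → 35.7 dB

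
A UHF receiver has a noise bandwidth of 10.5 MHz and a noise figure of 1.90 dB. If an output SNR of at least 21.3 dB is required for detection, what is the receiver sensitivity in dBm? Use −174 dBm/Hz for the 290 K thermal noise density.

−80.6 dBm

Sensitivity = −174 + 10 log₁₀(B) + NF + SNR_min
= −174 + 70.21 + 1.90 + 21.3
= −80.59 dBm → −80.6 dBm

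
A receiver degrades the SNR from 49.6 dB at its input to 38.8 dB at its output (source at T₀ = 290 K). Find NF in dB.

NF (dB) = SNR_in(dB) − SNR_out(dB) when the source is at T₀
NF = 49.6 − 38.8 = 10.8 dB

10.8 dB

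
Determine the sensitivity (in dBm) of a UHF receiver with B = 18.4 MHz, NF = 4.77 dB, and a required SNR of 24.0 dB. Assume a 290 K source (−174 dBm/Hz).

−72.6 dBm

Sensitivity = −174 + 10 log₁₀(B) + NF + SNR_min
= −174 + 72.65 + 4.77 + 24.0
= −72.58 dBm → −72.6 dBm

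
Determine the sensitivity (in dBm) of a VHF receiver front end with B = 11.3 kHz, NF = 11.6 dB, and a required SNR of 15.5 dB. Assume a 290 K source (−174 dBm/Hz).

Sensitivity = −174 + 10 log₁₀(B) + NF + SNR_min
= −174 + 40.53 + 11.6 + 15.5
= −106.37 dBm → −106.4 dBm

−106.4 dBm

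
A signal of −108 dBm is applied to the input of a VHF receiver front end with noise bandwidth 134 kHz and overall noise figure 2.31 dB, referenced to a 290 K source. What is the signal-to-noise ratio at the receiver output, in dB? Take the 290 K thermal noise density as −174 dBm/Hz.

12.4 dB

Noise floor: N = −174 + 10 log₁₀(B) + NF
10 log₁₀(1.34×10⁵) = 51.27 dB
N = −174 + 51.27 + 2.31 = −120.42 dBm
SNR = P_sig − N = −108 − (−120.42) = 12.42 dB → 12.4 dB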